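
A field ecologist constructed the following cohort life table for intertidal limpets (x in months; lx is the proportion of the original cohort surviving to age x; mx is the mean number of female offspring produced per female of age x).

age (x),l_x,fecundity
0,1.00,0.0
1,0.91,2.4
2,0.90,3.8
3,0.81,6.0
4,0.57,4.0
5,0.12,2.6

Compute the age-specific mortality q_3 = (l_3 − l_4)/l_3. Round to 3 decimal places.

0.296

q_3 = (l_3 − l_4) / l_3 = (0.81 − 0.57) / 0.81
     = 0.24 / 0.81 = 0.296296… → 0.296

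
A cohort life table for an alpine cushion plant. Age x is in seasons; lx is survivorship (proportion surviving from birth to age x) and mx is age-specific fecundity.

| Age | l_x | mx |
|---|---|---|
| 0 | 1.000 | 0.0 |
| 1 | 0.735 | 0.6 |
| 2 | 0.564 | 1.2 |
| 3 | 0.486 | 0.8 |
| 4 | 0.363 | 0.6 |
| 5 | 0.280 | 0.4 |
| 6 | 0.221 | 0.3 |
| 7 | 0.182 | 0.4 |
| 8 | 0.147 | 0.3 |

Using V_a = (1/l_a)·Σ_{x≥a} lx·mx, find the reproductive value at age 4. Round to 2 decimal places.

1.41

lx·mx for x ≥ 4: 0.2178, 0.112, 0.0663, 0.0728, 0.0441 → sum = 0.513
V_4 = 0.513 / l_4 = 0.513 / 0.363 = 1.413223… → 1.41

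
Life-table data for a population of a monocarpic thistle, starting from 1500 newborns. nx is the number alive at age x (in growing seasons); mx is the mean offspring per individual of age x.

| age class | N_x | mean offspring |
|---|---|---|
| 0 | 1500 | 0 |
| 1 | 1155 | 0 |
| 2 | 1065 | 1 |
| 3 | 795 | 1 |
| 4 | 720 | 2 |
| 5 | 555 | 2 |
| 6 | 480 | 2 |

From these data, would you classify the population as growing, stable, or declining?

growing

lx = nx/n0 = nx/1500: 1, 0.77, 0.71, 0.53, 0.48, 0.37, 0.32
R0 = Σ lx·mx = 0 + 0 + 0.71 + 0.53 + 0.96 + 0.74 + 0.64 = 3.58
R0 > 1, so the population is growing.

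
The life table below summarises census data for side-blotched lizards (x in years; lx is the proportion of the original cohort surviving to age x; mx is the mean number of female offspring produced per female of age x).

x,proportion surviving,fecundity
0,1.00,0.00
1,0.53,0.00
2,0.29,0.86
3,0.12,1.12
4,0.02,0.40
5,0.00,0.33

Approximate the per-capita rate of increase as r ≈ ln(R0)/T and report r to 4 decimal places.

R0 = Σ lx·mx = 0 + 0 + 0.2494 + 0.1344 + 0.008 + 0 = 0.3918
Σ x·lx·mx = 0.934; T = 0.934/0.3918 = 2.38387…
r ≈ ln(R0)/T = ln(0.3918)/2.38387… = -0.39306… → -0.3931

-0.3931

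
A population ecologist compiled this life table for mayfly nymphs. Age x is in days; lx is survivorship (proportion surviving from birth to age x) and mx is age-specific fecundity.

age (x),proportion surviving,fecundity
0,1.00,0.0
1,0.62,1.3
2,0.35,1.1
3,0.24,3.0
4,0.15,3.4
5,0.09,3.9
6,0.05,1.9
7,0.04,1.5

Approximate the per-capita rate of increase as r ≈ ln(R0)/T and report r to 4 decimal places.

0.3689

R0 = Σ lx·mx = 0 + 0.806 + 0.385 + 0.72 + 0.51 + 0.351 + 0.095 + 0.06 = 2.927
Σ x·lx·mx = 8.521; T = 8.521/2.927 = 2.91117…
r ≈ ln(R0)/T = ln(2.927)/2.91117… = 0.368916… → 0.3689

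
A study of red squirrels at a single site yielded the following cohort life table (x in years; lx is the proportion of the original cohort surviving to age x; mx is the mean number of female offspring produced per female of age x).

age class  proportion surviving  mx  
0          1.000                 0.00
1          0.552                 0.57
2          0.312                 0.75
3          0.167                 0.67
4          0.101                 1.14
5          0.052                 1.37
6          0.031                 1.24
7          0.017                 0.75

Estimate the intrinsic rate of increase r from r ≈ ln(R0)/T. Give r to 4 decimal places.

R0 = Σ lx·mx = 0 + 0.31464 + 0.234 + 0.11189 + 0.11514 + 0.07124 + 0.03844 + 0.01275 = 0.8981
Σ x·lx·mx = 2.25496; T = 2.25496/0.8981 = 2.51081…
r ≈ ln(R0)/T = ln(0.8981)/2.51081… = -0.042804… → -0.0428

-0.0428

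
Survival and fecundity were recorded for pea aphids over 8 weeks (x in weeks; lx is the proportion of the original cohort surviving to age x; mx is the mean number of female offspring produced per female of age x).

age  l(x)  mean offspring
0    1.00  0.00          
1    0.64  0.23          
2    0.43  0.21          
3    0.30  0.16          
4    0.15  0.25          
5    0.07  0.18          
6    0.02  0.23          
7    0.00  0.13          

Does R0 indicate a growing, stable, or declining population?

R0 = Σ lx·mx = 0 + 0.1472 + 0.0903 + 0.048 + 0.0375 + 0.0126 + 0.0046 + 0 = 0.3402
R0 < 1, so the population is declining.

declining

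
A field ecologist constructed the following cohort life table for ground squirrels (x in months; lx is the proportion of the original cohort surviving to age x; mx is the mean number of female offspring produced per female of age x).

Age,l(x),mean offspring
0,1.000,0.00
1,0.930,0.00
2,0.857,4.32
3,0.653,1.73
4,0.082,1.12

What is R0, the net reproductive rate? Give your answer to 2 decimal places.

lx·mx by age: 0, 0, 3.70224, 1.12969, 0.09184
R0 = Σ lx·mx = 4.92377 → 4.92

4.92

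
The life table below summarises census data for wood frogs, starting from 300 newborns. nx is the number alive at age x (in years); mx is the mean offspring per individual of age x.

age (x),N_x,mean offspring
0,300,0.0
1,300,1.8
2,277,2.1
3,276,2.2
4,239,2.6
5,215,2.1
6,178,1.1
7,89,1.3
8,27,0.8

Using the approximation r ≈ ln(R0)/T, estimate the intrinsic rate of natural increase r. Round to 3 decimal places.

lx = nx/n0 = nx/300: 1, 1, 0.92333…, 0.92, 0.79667…, 0.71667…, 0.59333…, 0.29667…, 0.09
R0 = Σ lx·mx = 0 + 1.8 + 1.939… + 2.024 + 2.07133… + 1.505… + 0.65267… + 0.38567… + 0.072 = 10.449667…
Σ x·lx·mx = 34.752…; T = 34.752…/10.449667… = 3.32566…
r ≈ ln(R0)/T = ln(10.449667…)/3.32566… = 0.7056… → 0.706

0.706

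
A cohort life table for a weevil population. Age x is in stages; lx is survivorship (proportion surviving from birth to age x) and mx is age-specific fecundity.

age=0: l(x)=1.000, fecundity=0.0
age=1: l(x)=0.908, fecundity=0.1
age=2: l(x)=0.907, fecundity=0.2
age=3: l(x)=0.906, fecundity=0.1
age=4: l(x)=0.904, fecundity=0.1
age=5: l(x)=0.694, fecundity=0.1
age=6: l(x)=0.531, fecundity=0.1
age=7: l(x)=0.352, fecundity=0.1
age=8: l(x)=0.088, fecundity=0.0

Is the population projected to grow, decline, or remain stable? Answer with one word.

declining

R0 = Σ lx·mx = 0 + 0.0908 + 0.1814 + 0.0906 + 0.0904 + 0.0694 + 0.0531 + 0.0352 + 0 = 0.6109
R0 < 1, so the population is declining.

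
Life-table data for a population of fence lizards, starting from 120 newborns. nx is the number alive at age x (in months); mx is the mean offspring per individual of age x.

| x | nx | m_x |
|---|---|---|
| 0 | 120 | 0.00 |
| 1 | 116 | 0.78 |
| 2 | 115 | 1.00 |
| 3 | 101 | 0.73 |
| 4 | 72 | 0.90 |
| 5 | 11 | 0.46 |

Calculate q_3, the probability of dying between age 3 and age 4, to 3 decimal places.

0.287

lx = nx/n0 = nx/120: 1, 0.96667…, 0.95833…, 0.84167…, 0.6, 0.09167…
q_3 = (l_3 − l_4) / l_3 = (0.841667… − 0.6) / 0.841667…
     = 0.241667… / 0.841667… = 0.287129… → 0.287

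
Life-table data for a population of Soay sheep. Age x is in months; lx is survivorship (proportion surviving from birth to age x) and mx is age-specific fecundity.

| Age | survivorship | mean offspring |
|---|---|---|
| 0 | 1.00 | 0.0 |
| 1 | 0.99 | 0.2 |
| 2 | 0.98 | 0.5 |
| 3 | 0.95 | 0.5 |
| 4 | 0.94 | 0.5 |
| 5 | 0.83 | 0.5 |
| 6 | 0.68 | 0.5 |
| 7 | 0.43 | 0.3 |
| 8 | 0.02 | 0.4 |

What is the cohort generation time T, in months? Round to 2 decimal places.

3.79

lx·mx: 0, 0.198, 0.49, 0.475, 0.47, 0.415, 0.34, 0.129, 0.008 → R0 = 2.525
x·lx·mx: 0, 0.198, 0.98, 1.425, 1.88, 2.075, 2.04, 0.903, 0.064 → Σ = 9.565
T = 9.565 / 2.525 = 3.788119… → 3.79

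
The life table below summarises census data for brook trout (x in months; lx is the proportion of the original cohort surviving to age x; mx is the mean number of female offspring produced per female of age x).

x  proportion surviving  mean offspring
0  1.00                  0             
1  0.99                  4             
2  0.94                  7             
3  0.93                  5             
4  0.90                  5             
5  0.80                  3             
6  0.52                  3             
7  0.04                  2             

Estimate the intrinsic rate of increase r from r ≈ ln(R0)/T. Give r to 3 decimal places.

R0 = Σ lx·mx = 0 + 3.96 + 6.58 + 4.65 + 4.5 + 2.4 + 1.56 + 0.08 = 23.73
Σ x·lx·mx = 70.99; T = 70.99/23.73 = 2.99157…
r ≈ ln(R0)/T = ln(23.73)/2.99157… = 1.05855… → 1.059

1.059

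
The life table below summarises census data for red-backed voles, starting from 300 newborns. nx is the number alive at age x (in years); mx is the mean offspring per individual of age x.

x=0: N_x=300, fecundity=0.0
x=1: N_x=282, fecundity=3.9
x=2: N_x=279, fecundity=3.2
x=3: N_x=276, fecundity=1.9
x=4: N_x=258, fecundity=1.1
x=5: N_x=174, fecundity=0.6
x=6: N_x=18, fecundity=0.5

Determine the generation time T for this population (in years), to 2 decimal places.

lx = nx/n0 = nx/300: 1, 0.94, 0.93, 0.92, 0.86, 0.58, 0.06
lx·mx: 0, 3.666, 2.976, 1.748, 0.946, 0.348, 0.03 → R0 = 9.714
x·lx·mx: 0, 3.666, 5.952, 5.244, 3.784, 1.74, 0.18 → Σ = 20.566
T = 20.566 / 9.714 = 2.117151… → 2.12

2.12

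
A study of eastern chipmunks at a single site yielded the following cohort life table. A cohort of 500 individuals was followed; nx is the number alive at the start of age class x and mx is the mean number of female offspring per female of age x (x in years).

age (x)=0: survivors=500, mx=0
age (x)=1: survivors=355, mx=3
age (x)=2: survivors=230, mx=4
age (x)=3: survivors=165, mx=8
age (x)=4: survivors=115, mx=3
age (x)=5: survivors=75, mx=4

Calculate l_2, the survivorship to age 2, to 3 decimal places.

l_2 = n_2/n_0 = 230/500 = 0.46 → 0.460

0.460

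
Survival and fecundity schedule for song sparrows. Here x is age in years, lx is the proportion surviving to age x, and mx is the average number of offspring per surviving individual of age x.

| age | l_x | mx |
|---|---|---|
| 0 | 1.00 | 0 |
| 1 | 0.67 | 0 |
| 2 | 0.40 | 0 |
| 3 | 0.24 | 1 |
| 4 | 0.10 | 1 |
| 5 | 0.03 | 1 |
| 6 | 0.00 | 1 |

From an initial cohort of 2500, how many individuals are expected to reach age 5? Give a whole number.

Expected survivors = N0 · l_5 = 2500 × 0.03 = 75 → 75

75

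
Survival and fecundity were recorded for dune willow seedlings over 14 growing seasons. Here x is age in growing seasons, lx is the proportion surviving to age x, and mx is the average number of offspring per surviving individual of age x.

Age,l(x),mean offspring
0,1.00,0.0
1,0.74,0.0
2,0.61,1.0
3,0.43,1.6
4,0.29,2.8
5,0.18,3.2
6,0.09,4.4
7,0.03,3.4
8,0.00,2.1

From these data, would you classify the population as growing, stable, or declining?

growing

R0 = Σ lx·mx = 0 + 0 + 0.61 + 0.688 + 0.812 + 0.576 + 0.396 + 0.102 + 0 = 3.184
R0 > 1, so the population is growing.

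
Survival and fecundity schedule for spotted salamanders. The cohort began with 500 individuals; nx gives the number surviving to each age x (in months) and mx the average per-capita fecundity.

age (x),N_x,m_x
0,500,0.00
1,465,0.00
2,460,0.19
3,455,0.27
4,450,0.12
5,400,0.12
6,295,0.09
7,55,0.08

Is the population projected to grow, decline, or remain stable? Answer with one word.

declining

lx = nx/n0 = nx/500: 1, 0.93, 0.92, 0.91, 0.9, 0.8, 0.59, 0.11
R0 = Σ lx·mx = 0 + 0 + 0.1748 + 0.2457 + 0.108 + 0.096 + 0.0531 + 0.0088 = 0.6864
R0 < 1, so the population is declining.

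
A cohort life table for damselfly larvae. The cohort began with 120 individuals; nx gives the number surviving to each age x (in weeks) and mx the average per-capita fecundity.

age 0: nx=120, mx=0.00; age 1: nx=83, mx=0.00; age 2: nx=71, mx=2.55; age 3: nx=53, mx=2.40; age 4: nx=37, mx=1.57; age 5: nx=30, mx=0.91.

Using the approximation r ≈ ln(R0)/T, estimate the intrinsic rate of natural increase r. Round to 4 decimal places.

0.4203

lx = nx/n0 = nx/120: 1, 0.69167…, 0.59167…, 0.44167…, 0.30833…, 0.25
R0 = Σ lx·mx = 0 + 0 + 1.50875… + 1.06… + 0.48408… + 0.2275 = 3.280333…
Σ x·lx·mx = 9.271333…; T = 9.271333…/3.280333… = 2.82634…
r ≈ ln(R0)/T = ln(3.280333…)/2.82634… = 0.420312… → 0.4203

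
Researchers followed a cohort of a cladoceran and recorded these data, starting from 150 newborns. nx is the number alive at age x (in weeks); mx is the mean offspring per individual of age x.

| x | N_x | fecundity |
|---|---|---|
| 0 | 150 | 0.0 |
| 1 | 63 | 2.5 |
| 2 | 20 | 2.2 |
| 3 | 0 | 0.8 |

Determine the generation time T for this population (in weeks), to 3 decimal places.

1.218

lx = nx/n0 = nx/150: 1, 0.42, 0.13333…, 0
lx·mx: 0, 1.05, 0.293333…, 0 → R0 = 1.343333…
x·lx·mx: 0, 1.05, 0.586667…, 0 → Σ = 1.636667…
T = 1.636667… / 1.343333… = 1.218362… → 1.218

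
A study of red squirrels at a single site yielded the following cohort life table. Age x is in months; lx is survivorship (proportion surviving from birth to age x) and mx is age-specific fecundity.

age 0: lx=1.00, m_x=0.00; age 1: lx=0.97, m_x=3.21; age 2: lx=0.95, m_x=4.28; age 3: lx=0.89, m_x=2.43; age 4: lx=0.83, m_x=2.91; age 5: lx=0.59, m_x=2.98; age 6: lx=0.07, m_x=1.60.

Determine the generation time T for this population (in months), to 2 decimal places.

lx·mx: 0, 3.1137, 4.066, 2.1627, 2.4153, 1.7582, 0.112 → R0 = 13.6279
x·lx·mx: 0, 3.1137, 8.132, 6.4881, 9.6612, 8.791, 0.672 → Σ = 36.858
T = 36.858 / 13.6279 = 2.704599… → 2.70

2.70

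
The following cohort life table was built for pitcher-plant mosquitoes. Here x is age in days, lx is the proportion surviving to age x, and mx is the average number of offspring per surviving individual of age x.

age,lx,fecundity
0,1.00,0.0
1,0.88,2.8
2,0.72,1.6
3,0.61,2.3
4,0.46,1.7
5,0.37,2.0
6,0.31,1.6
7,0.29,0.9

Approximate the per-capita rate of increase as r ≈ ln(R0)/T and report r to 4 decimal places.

R0 = Σ lx·mx = 0 + 2.464 + 1.152 + 1.403 + 0.782 + 0.74 + 0.496 + 0.261 = 7.298
Σ x·lx·mx = 20.608; T = 20.608/7.298 = 2.82379…
r ≈ ln(R0)/T = ln(7.298)/2.82379… = 0.703877… → 0.7039

0.7039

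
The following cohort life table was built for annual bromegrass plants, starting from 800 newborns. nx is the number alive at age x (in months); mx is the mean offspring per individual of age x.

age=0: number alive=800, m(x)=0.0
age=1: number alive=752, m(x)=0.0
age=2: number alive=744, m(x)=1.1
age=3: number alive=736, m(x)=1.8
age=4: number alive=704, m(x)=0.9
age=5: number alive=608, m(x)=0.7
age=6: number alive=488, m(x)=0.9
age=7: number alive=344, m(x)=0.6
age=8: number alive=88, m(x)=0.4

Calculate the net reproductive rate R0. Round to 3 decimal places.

4.854

lx = nx/n0 = nx/800: 1, 0.94, 0.93, 0.92, 0.88, 0.76, 0.61, 0.43, 0.11
lx·mx by age: 0, 0, 1.023, 1.656, 0.792, 0.532, 0.549, 0.258, 0.044
R0 = Σ lx·mx = 4.854 → 4.854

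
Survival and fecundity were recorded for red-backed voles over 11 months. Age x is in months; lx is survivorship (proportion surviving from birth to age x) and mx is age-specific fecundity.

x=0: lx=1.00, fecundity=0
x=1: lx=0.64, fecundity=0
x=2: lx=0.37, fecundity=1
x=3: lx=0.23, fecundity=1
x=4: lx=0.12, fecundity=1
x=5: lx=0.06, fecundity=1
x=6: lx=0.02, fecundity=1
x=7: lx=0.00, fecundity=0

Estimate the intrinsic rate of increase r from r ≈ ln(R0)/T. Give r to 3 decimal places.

R0 = Σ lx·mx = 0 + 0 + 0.37 + 0.23 + 0.12 + 0.06 + 0.02 + 0 = 0.8
Σ x·lx·mx = 2.33; T = 2.33/0.8 = 2.9125
r ≈ ln(R0)/T = ln(0.8)/2.9125 = -0.07662… → -0.077

-0.077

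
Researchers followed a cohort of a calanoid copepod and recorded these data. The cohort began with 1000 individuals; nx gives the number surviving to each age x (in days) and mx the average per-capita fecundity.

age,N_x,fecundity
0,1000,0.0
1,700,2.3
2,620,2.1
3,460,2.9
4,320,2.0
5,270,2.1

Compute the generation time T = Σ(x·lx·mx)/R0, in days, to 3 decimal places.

lx = nx/n0 = nx/1000: 1, 0.7, 0.62, 0.46, 0.32, 0.27
lx·mx: 0, 1.61, 1.302, 1.334, 0.64, 0.567 → R0 = 5.453
x·lx·mx: 0, 1.61, 2.604, 4.002, 2.56, 2.835 → Σ = 13.611
T = 13.611 / 5.453 = 2.496057… → 2.496

2.496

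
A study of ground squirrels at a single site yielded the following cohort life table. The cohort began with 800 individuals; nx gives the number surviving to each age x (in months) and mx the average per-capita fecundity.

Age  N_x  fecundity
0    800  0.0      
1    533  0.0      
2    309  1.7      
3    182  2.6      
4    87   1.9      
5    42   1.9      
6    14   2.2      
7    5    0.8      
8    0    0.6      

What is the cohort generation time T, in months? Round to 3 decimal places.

lx = nx/n0 = nx/800: 1, 0.66625, 0.38625, 0.2275, 0.10875, 0.0525, 0.0175, 0.00625, 0
lx·mx: 0, 0, 0.656625, 0.5915, 0.206625, 0.09975, 0.0385, 0.005, 0 → R0 = 1.598
x·lx·mx: 0, 0, 1.31325, 1.7745, 0.8265, 0.49875, 0.231, 0.035, 0 → Σ = 4.679
T = 4.679 / 1.598 = 2.928035… → 2.928

2.928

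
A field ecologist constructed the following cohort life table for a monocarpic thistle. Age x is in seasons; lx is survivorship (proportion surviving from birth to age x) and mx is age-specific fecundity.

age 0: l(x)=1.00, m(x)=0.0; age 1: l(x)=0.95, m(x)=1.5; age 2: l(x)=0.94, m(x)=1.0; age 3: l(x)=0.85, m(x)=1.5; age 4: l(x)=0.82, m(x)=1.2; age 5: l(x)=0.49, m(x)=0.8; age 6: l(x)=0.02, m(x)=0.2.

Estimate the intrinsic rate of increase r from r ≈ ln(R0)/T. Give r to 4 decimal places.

R0 = Σ lx·mx = 0 + 1.425 + 0.94 + 1.275 + 0.984 + 0.392 + 0.004 = 5.02
Σ x·lx·mx = 13.05; T = 13.05/5.02 = 2.5996…
r ≈ ln(R0)/T = ln(5.02)/2.5996… = 0.620645… → 0.6206

0.6206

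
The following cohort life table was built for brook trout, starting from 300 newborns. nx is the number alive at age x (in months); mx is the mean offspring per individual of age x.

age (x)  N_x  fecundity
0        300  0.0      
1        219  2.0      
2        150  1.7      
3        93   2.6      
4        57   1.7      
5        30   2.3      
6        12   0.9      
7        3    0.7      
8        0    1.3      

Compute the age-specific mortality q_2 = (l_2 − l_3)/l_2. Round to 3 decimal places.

lx = nx/n0 = nx/300: 1, 0.73, 0.5, 0.31, 0.19, 0.1, 0.04, 0.01, 0
q_2 = (l_2 − l_3) / l_2 = (0.5 − 0.31) / 0.5
     = 0.19 / 0.5 = 0.38 → 0.380

0.380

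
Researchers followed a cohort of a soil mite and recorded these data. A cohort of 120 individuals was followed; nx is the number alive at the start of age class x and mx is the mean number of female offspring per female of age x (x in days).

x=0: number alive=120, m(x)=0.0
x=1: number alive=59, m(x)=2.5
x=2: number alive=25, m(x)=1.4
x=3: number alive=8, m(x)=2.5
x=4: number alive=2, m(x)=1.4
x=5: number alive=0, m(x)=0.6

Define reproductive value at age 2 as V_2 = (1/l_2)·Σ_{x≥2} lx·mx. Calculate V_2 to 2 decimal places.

2.31

lx = nx/n0 = nx/120: 1, 0.49167…, 0.20833…, 0.06667…, 0.01667…, 0
lx·mx for x ≥ 2: 0.291667…, 0.166667…, 0.023333…, 0 → sum = 0.481667…
V_2 = 0.481667… / l_2 = 0.481667… / 0.208333… = 2.312… → 2.31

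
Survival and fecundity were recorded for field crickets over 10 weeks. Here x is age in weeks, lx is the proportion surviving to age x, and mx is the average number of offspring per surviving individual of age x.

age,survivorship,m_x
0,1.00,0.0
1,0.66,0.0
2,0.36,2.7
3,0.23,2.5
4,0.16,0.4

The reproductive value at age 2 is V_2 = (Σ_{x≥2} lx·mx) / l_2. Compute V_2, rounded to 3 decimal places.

4.475

lx·mx for x ≥ 2: 0.972, 0.575, 0.064 → sum = 1.611
V_2 = 1.611 / l_2 = 1.611 / 0.36 = 4.475 → 4.475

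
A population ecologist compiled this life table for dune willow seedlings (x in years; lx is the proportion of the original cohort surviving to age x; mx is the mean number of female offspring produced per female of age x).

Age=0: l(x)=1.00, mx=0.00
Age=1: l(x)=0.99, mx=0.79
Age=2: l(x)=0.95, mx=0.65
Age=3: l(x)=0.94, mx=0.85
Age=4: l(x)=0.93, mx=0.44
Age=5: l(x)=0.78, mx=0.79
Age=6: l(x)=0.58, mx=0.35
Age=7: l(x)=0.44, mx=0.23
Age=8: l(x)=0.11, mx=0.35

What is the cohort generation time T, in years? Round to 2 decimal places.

lx·mx: 0, 0.7821, 0.6175, 0.799, 0.4092, 0.6162, 0.203, 0.1012, 0.0385 → R0 = 3.5667
x·lx·mx: 0, 0.7821, 1.235, 2.397, 1.6368, 3.081, 1.218, 0.7084, 0.308 → Σ = 11.3663
T = 11.3663 / 3.5667 = 3.186783… → 3.19

3.19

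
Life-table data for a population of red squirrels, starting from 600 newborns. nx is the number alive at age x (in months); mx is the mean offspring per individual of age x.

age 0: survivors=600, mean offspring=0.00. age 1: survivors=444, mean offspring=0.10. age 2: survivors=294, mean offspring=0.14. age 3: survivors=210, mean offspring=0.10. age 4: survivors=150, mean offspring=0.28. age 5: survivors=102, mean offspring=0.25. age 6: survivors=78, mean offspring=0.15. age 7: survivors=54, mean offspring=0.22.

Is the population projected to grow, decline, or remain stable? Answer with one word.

lx = nx/n0 = nx/600: 1, 0.74, 0.49, 0.35, 0.25, 0.17, 0.13, 0.09
R0 = Σ lx·mx = 0 + 0.074 + 0.0686 + 0.035 + 0.07 + 0.0425 + 0.0195 + 0.0198 = 0.3294
R0 < 1, so the population is declining.

declining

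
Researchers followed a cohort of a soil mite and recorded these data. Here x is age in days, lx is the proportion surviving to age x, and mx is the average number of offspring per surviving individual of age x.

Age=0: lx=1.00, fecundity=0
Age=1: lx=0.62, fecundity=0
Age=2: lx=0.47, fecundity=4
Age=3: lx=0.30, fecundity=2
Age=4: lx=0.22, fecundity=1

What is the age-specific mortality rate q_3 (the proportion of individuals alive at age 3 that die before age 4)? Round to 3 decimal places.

0.267

q_3 = (l_3 − l_4) / l_3 = (0.3 − 0.22) / 0.3
     = 0.08 / 0.3 = 0.266667… → 0.267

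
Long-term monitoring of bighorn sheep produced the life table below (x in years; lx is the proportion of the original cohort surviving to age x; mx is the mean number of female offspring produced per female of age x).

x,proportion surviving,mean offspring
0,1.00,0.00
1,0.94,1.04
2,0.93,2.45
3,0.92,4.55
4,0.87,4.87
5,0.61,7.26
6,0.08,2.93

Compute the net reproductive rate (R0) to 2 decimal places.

16.34

lx·mx by age: 0, 0.9776, 2.2785, 4.186, 4.2369, 4.4286, 0.2344
R0 = Σ lx·mx = 16.342 → 16.34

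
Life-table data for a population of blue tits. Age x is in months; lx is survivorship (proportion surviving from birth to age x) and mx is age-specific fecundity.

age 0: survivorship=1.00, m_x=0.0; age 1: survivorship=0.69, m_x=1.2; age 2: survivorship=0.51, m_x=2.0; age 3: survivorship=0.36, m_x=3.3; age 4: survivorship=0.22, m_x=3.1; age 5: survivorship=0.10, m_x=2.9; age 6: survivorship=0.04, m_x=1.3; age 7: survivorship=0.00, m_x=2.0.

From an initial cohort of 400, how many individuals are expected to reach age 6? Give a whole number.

16

Expected survivors = N0 · l_6 = 400 × 0.04 = 16 → 16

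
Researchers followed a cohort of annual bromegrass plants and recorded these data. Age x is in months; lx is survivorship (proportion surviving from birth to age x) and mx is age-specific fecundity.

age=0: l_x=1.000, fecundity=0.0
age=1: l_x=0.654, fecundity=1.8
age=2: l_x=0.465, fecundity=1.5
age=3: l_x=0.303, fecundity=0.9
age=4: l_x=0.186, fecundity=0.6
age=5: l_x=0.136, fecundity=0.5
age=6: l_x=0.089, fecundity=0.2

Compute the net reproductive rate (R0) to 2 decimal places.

lx·mx by age: 0, 1.1772, 0.6975, 0.2727, 0.1116, 0.068, 0.0178
R0 = Σ lx·mx = 2.3448 → 2.34

2.34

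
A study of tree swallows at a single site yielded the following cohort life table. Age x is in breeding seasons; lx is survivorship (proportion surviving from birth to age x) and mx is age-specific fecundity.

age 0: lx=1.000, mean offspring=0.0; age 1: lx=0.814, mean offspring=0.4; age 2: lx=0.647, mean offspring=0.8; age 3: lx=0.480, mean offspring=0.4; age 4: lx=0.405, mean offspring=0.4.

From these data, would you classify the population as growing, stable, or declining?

R0 = Σ lx·mx = 0 + 0.3256 + 0.5176 + 0.192 + 0.162 = 1.1972
R0 > 1, so the population is growing.

growing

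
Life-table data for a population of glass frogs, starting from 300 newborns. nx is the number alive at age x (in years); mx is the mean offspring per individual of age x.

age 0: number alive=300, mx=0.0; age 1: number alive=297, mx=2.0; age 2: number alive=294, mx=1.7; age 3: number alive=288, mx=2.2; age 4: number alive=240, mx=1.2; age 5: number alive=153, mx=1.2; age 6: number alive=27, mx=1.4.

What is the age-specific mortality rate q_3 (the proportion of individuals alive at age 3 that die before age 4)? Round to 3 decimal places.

0.167

lx = nx/n0 = nx/300: 1, 0.99, 0.98, 0.96, 0.8, 0.51, 0.09
q_3 = (l_3 − l_4) / l_3 = (0.96 − 0.8) / 0.96
     = 0.16 / 0.96 = 0.166667… → 0.167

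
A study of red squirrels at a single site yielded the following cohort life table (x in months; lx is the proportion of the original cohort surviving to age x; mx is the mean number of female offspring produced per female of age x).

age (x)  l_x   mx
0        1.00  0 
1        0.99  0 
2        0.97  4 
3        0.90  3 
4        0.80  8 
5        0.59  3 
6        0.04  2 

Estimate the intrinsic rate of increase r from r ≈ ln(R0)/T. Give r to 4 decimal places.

R0 = Σ lx·mx = 0 + 0 + 3.88 + 2.7 + 6.4 + 1.77 + 0.08 = 14.83
Σ x·lx·mx = 50.79; T = 50.79/14.83 = 3.42481…
r ≈ ln(R0)/T = ln(14.83)/3.42481… = 0.787386… → 0.7874

0.7874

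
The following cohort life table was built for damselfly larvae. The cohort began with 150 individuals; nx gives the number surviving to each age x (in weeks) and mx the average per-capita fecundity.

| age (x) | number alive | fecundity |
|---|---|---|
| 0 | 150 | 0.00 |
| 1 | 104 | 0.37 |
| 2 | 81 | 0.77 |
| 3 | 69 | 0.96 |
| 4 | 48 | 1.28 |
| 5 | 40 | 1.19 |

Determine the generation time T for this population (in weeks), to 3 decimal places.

lx = nx/n0 = nx/150: 1, 0.69333…, 0.54, 0.46, 0.32, 0.26667…
lx·mx: 0, 0.256533…, 0.4158, 0.4416, 0.4096, 0.317333… → R0 = 1.840867…
x·lx·mx: 0, 0.256533…, 0.8316, 1.3248, 1.6384, 1.586667… → Σ = 5.638…
T = 5.638… / 1.840867… = 3.062688… → 3.063

3.063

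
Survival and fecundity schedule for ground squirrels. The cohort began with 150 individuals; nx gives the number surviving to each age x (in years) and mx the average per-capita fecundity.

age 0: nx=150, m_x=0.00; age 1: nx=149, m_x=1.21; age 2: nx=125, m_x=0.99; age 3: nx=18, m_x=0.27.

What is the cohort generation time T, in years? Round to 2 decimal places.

lx = nx/n0 = nx/150: 1, 0.99333…, 0.83333…, 0.12
lx·mx: 0, 1.201933…, 0.825…, 0.0324 → R0 = 2.059333…
x·lx·mx: 0, 1.201933…, 1.65…, 0.0972 → Σ = 2.949133…
T = 2.949133… / 2.059333… = 1.432082… → 1.43

1.43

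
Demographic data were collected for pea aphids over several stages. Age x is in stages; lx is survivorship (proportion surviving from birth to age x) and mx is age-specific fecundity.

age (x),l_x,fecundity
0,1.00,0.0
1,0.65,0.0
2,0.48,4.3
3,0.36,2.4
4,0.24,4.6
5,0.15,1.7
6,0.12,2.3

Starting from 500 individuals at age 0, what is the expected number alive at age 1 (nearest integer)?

325

Expected survivors = N0 · l_1 = 500 × 0.65 = 325 → 325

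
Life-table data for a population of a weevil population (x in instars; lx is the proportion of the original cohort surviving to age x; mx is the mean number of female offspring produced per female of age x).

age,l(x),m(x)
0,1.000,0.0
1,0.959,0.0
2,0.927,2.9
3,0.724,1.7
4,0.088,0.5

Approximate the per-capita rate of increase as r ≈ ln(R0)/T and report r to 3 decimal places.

R0 = Σ lx·mx = 0 + 0 + 2.6883 + 1.2308 + 0.044 = 3.9631
Σ x·lx·mx = 9.245; T = 9.245/3.9631 = 2.33277…
r ≈ ln(R0)/T = ln(3.9631)/2.33277… = 0.5903… → 0.590

0.590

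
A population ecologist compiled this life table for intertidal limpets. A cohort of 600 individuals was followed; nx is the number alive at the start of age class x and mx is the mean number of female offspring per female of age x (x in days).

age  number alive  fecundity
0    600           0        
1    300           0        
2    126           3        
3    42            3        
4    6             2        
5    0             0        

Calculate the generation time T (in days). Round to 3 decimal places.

2.291

lx = nx/n0 = nx/600: 1, 0.5, 0.21, 0.07, 0.01, 0
lx·mx: 0, 0, 0.63, 0.21, 0.02, 0 → R0 = 0.86
x·lx·mx: 0, 0, 1.26, 0.63, 0.08, 0 → Σ = 1.97
T = 1.97 / 0.86 = 2.290698… → 2.291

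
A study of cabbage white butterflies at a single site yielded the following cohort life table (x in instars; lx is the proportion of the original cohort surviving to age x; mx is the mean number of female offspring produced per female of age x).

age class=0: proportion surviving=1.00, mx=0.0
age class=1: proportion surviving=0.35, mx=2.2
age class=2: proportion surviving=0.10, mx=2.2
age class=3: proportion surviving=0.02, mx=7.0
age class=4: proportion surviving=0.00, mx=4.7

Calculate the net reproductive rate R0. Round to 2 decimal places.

lx·mx by age: 0, 0.77, 0.22, 0.14, 0
R0 = Σ lx·mx = 1.13 → 1.13

1.13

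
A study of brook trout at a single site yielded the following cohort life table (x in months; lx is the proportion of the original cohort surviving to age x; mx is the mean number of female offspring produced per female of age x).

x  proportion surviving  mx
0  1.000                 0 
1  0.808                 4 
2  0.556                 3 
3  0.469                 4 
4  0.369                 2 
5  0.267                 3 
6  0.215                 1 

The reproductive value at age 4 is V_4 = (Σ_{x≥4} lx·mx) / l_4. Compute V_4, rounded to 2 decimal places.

4.75

lx·mx for x ≥ 4: 0.738, 0.801, 0.215 → sum = 1.754
V_4 = 1.754 / l_4 = 1.754 / 0.369 = 4.753388… → 4.75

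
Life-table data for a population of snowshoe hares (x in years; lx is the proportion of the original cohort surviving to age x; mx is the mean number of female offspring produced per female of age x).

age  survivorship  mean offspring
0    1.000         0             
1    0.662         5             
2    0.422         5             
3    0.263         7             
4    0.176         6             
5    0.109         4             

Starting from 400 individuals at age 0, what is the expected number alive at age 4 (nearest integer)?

70

Expected survivors = N0 · l_4 = 400 × 0.176 = 70.4 → 70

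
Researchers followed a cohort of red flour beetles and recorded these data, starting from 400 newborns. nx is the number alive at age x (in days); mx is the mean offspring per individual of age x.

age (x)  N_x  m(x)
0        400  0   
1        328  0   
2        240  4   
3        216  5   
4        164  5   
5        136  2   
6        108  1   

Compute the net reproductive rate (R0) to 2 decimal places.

lx = nx/n0 = nx/400: 1, 0.82, 0.6, 0.54, 0.41, 0.34, 0.27
lx·mx by age: 0, 0, 2.4, 2.7, 2.05, 0.68, 0.27
R0 = Σ lx·mx = 8.1 → 8.10

8.10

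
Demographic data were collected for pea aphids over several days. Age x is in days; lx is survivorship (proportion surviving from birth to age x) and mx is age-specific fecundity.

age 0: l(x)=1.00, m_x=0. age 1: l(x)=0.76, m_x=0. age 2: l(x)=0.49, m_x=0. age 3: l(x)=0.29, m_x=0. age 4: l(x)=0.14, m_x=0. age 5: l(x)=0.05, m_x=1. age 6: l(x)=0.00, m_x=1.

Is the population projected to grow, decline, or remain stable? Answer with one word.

declining

R0 = Σ lx·mx = 0 + 0 + 0 + 0 + 0 + 0.05 + 0 = 0.05
R0 < 1, so the population is declining.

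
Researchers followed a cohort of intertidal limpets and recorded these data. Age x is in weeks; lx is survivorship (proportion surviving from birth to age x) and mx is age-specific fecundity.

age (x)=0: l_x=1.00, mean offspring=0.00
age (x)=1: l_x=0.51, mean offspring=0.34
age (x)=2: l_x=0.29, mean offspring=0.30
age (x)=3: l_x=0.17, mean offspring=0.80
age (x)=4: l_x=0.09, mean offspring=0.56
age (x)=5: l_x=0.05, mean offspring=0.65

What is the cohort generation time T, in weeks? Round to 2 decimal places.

2.34

lx·mx: 0, 0.1734, 0.087, 0.136, 0.0504, 0.0325 → R0 = 0.4793
x·lx·mx: 0, 0.1734, 0.174, 0.408, 0.2016, 0.1625 → Σ = 1.1195
T = 1.1195 / 0.4793 = 2.335698… → 2.34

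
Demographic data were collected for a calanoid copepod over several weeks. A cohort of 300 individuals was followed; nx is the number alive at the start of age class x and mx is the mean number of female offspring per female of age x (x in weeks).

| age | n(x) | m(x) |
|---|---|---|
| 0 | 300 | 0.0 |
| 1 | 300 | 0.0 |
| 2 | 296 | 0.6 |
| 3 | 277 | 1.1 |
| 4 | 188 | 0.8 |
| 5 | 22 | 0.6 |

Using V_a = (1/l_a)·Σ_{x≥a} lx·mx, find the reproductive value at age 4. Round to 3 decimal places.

lx = nx/n0 = nx/300: 1, 1, 0.98667…, 0.92333…, 0.62667…, 0.07333…
lx·mx for x ≥ 4: 0.501333…, 0.044… → sum = 0.545333…
V_4 = 0.545333… / l_4 = 0.545333… / 0.626667… = 0.870213… → 0.870

0.870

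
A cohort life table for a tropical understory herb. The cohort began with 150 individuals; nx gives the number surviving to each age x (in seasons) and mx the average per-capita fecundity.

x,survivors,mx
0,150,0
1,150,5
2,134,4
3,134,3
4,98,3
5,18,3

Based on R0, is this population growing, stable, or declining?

growing

lx = nx/n0 = nx/150: 1, 1, 0.89333…, 0.89333…, 0.65333…, 0.12
R0 = Σ lx·mx = 0 + 5 + 3.573333… + 2.68… + 1.96… + 0.36 = 13.573333…
R0 > 1, so the population is growing.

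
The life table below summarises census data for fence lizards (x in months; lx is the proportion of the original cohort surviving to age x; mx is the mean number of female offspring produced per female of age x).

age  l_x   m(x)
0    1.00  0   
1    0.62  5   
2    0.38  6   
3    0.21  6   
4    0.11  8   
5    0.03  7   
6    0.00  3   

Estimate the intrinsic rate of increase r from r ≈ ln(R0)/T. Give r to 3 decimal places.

0.987

R0 = Σ lx·mx = 0 + 3.1 + 2.28 + 1.26 + 0.88 + 0.21 + 0 = 7.73
Σ x·lx·mx = 16.01; T = 16.01/7.73 = 2.07115…
r ≈ ln(R0)/T = ln(7.73)/2.07115… = 0.98743… → 0.987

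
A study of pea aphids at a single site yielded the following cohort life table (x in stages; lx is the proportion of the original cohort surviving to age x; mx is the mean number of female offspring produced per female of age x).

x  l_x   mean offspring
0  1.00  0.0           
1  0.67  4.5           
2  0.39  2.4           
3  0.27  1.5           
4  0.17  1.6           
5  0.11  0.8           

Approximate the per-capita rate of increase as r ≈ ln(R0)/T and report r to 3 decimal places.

R0 = Σ lx·mx = 0 + 3.015 + 0.936 + 0.405 + 0.272 + 0.088 = 4.716
Σ x·lx·mx = 7.63; T = 7.63/4.716 = 1.6179…
r ≈ ln(R0)/T = ln(4.716)/1.6179… = 0.95863… → 0.959

0.959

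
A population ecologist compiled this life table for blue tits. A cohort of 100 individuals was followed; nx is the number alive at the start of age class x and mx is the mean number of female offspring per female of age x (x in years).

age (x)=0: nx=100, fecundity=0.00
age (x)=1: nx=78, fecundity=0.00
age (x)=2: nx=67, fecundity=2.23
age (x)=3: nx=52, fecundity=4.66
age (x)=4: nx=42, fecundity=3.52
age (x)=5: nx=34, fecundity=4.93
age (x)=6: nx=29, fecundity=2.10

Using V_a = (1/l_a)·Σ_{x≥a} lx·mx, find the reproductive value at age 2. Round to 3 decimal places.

11.464

lx = nx/n0 = nx/100: 1, 0.78, 0.67, 0.52, 0.42, 0.34, 0.29
lx·mx for x ≥ 2: 1.4941, 2.4232, 1.4784, 1.6762, 0.609 → sum = 7.6809
V_2 = 7.6809 / l_2 = 7.6809 / 0.67 = 11.46403… → 11.464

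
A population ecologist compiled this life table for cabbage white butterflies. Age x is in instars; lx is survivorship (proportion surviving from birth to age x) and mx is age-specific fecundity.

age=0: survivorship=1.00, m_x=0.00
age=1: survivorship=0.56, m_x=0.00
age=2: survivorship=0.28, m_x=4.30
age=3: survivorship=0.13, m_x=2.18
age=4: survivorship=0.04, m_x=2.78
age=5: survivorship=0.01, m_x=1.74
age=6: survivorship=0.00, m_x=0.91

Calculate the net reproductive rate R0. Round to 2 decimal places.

1.62

lx·mx by age: 0, 0, 1.204, 0.2834, 0.1112, 0.0174, 0
R0 = Σ lx·mx = 1.616 → 1.62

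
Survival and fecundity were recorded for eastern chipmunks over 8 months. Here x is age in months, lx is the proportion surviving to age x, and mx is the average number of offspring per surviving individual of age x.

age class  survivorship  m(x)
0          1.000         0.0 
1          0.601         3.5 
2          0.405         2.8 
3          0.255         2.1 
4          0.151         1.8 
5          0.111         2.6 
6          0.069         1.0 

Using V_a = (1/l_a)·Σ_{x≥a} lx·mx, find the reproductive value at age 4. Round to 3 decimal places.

lx·mx for x ≥ 4: 0.2718, 0.2886, 0.069 → sum = 0.6294
V_4 = 0.6294 / l_4 = 0.6294 / 0.151 = 4.168212… → 4.168

4.168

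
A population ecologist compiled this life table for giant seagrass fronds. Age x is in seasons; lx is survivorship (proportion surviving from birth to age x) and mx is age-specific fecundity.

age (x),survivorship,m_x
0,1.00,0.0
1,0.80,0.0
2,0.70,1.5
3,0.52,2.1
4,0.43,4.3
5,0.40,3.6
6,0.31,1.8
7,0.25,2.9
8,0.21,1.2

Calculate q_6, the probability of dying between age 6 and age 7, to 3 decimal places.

0.194

q_6 = (l_6 − l_7) / l_6 = (0.31 − 0.25) / 0.31
     = 0.06 / 0.31 = 0.193548… → 0.194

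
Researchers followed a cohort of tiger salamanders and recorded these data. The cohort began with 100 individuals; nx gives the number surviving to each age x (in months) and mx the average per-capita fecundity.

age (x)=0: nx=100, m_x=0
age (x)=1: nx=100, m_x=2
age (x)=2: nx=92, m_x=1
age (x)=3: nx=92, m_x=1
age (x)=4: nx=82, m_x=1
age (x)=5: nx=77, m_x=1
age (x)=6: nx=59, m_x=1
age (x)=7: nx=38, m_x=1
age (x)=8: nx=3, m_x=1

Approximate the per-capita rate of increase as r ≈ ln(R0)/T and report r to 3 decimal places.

0.593

lx = nx/n0 = nx/100: 1, 1, 0.92, 0.92, 0.82, 0.77, 0.59, 0.38, 0.03
R0 = Σ lx·mx = 0 + 2 + 0.92 + 0.92 + 0.82 + 0.77 + 0.59 + 0.38 + 0.03 = 6.43
Σ x·lx·mx = 20.17; T = 20.17/6.43 = 3.13686…
r ≈ ln(R0)/T = ln(6.43)/3.13686… = 0.59326… → 0.593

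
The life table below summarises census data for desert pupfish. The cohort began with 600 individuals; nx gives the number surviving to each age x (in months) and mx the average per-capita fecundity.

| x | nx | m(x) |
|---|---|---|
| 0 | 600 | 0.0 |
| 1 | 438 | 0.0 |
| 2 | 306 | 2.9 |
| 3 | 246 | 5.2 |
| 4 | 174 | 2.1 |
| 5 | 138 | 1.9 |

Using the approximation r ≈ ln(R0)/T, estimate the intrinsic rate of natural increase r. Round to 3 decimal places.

lx = nx/n0 = nx/600: 1, 0.73, 0.51, 0.41, 0.29, 0.23
R0 = Σ lx·mx = 0 + 0 + 1.479 + 2.132 + 0.609 + 0.437 = 4.657
Σ x·lx·mx = 13.975; T = 13.975/4.657 = 3.00086…
r ≈ ln(R0)/T = ln(4.657)/3.00086… = 0.51264… → 0.513

0.513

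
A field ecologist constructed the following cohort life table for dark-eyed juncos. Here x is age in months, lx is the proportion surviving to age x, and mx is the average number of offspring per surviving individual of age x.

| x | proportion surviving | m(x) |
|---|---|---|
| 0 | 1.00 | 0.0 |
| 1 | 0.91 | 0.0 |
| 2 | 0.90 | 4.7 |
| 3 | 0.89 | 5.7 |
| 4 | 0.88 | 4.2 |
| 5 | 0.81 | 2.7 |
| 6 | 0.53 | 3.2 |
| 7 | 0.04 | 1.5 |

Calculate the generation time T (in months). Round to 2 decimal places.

lx·mx: 0, 0, 4.23, 5.073, 3.696, 2.187, 1.696, 0.06 → R0 = 16.942
x·lx·mx: 0, 0, 8.46, 15.219, 14.784, 10.935, 10.176, 0.42 → Σ = 59.994
T = 59.994 / 16.942 = 3.54114… → 3.54

3.54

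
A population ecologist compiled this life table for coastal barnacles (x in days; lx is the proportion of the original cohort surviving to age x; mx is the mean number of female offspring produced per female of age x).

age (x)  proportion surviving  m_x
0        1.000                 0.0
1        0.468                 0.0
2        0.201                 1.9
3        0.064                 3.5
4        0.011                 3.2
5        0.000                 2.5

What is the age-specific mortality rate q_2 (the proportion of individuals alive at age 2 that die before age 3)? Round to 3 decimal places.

0.682

q_2 = (l_2 − l_3) / l_2 = (0.201 − 0.064) / 0.201
     = 0.137 / 0.201 = 0.681592… → 0.682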